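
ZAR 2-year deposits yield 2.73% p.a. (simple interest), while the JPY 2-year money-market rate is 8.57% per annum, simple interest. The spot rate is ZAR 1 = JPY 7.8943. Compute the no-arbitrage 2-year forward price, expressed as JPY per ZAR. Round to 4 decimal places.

T = 2 years.
JPY growth factor: 1 + 0.0857×2 = 1.171400.
Growth of 1 ZAR over T: 1 + 0.0273×2 = 1.054600.
CIP: F = S · (grow JPY)/(grow ZAR) = 7.8943 × 1.171400/1.054600 = 8.768617 JPY per ZAR.

8.7686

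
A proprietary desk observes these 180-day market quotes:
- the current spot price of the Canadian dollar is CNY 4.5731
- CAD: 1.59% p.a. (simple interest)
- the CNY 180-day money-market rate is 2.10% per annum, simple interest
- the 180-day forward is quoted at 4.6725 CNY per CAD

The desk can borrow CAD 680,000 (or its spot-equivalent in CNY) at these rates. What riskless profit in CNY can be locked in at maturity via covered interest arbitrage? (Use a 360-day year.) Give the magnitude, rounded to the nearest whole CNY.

T = 180/360 years.
Invest the CAD and cover forward: 680,000 × 1.007950 × 4.6725 = CNY 3,202,559.54.
Convert at spot and invest in CNY: 680,000 × 4.5731 × 1.010500 = CNY 3,142,359.93.
The quoted forward overvalues CAD, so borrow CNY, buy CAD at spot, deposit the CAD at 1.59%, and sell the proceeds forward at 4.6725.
Arbitrage profit = |3,202,559.54 − 3,142,359.93| = CNY 60,200.

CNY 60,200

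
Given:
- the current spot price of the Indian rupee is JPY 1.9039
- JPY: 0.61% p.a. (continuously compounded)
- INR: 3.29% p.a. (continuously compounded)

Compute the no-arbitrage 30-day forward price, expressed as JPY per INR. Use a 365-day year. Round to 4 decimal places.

T = 30/365 years.
JPY growth factor: e^(0.0061×30/365) = 1.0005015.
INR growth factor: e^(0.0329×30/365) = 1.0027078.
CIP: F = S · (grow JPY)/(grow INR) = 1.9039 × 1.0005015/1.0027078 = 1.899711 JPY per INR.

1.8997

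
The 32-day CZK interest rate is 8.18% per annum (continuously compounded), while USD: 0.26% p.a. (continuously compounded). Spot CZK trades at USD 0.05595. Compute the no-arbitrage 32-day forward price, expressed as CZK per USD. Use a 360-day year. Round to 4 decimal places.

T = 32/360 years.
USD accumulates by e^(0.0026×32/360) = 1.00023114.
CZK accumulates by e^(0.0818×32/360) = 1.00729761.
CIP: F = S · (grow USD)/(grow CZK) = 0.05595 × 1.00023114/1.00729761 = 0.055557495 USD per CZK.
Invert for CZK per USD: 1 / 0.055557495 = 17.9994.

17.9994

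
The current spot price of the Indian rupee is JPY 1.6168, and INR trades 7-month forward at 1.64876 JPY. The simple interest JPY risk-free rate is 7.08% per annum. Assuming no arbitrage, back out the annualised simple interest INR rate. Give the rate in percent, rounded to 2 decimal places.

3.62%

T = 7/12 years.
By CIP, F/S equals the JPY-to-INR growth ratio: 1.64876/1.6168 = 1.0197674.
JPY growth factor: 1 + 0.0708×7/12 = 1.041300.
So the INR growth factor = 1.0211152.
(1.0211152 − 1)/T = 0.036197, i.e. 3.62%.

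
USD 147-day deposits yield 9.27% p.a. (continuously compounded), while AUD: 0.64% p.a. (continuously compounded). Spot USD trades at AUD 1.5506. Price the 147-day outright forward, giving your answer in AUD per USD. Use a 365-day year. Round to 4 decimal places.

1.4976

T = 147/365 years.
AUD growth factor: e^(0.0064×147/365) = 1.0025809.
Growth of 1 USD over T: e^(0.0927×147/365) = 1.0380396.
CIP: F = S · (grow AUD)/(grow USD) = 1.5506 × 1.0025809/1.0380396 = 1.497633 AUD per USD.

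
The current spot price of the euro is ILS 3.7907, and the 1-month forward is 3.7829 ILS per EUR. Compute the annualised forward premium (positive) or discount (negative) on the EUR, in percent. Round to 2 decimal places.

-2.47%

T = 1/12 years.
(F − S)/S = (3.7829 − 3.7907)/3.7907 = -0.0020577.
Annualise by dividing by T: -0.0020577 / (1/12) = -0.024692 → -2.47%.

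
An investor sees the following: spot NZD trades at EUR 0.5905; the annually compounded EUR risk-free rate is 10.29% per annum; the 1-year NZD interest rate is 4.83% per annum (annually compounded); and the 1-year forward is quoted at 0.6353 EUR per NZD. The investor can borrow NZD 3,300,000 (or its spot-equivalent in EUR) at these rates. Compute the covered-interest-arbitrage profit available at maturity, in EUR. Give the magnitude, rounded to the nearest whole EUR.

EUR 48,584

T = 1 year.
Keep in NZD, deliver into the forward: 3,300,000·1.048300·0.6353 = EUR 2,197,750.47.
Swap to EUR now, deposit: 3,300,000·0.5905·1.102900 = EUR 2,149,166.09.
The quoted forward overvalues NZD, so borrow EUR, buy NZD at spot, deposit the NZD at 4.83%, and sell the proceeds forward at 0.6353.
The gap between the two covered legs is EUR 48,584.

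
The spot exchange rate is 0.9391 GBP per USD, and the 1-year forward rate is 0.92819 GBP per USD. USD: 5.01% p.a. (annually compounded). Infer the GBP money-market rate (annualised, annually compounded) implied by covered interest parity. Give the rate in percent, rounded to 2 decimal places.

3.79%

T = 1 year.
By CIP, F/S equals the GBP-to-USD growth ratio: 0.92819/0.9391 = 0.9883825.
The USD side grows by (1 + 0.0501)^1 = 1.050100.
Hence g_GBP = 1.0379005.
Annualise: 1.0379005^(1/1) − 1 = 0.037900 = 3.79%.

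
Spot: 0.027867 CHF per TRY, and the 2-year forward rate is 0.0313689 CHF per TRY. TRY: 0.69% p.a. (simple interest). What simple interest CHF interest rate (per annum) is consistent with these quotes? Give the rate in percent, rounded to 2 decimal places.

7.06%

T = 2 years.
By CIP, F/S equals the CHF-to-TRY growth ratio: 0.0313689/0.027867 = 1.1256648.
The TRY side grows by 1 + 0.0069×2 = 1.013800.
So the CHF growth factor = 1.141199.
r = (1.141199 − 1)/2 = 0.070600 → 7.06%.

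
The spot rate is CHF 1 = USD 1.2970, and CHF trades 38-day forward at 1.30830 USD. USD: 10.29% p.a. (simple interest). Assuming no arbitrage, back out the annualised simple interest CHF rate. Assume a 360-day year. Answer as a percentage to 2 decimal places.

2.02%

T = 38/360 years.
F/S = 1.3083/1.297 = 1.0087124 = (growth of USD) / (growth of CHF).
The USD side grows by 1 + 0.1029×38/360 = 1.0108617.
That pins the CHF growth at 1.0021307.
r = (1.0021307 − 1)/(38/360) = 0.020186 → 2.02%.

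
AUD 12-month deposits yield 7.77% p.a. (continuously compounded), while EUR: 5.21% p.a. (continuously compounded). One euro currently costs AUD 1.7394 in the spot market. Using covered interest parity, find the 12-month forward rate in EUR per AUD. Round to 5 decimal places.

0.56038

T = 1 year.
AUD accumulates by e^(0.0777×1) = 1.0807984.
EUR growth factor: e^(0.0521×1) = 1.0534811.
Forward (AUD per EUR) = 1.7394 × 1.0807984 / 1.0534811 = 1.784504.
Invert for EUR per AUD: 1 / 1.784504 = 0.56038.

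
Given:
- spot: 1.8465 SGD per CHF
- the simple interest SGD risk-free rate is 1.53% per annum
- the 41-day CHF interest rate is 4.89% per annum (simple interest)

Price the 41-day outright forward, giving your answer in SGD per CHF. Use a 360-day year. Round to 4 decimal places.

T = 41/360 years.
Growth of 1 SGD over T: 1 + 0.0153×41/360 = 1.0017425.
CHF accumulates by 1 + 0.0489×41/360 = 1.0055692.
So F = 1.8465 × 1.0017425 / 1.0055692 = 1.839473 (SGD/CHF).

1.8395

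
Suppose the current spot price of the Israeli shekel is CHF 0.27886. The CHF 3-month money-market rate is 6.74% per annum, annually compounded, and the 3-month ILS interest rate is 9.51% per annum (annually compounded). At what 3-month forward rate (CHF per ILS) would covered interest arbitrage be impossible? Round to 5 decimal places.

0.27708

T = 3/12 years.
Growth of 1 CHF over T: (1 + 0.0674)^(3/12) = 1.0164401.
Growth of 1 ILS over T: (1 + 0.0951)^(3/12) = 1.0229713.
CIP: F = S · (grow CHF)/(grow ILS) = 0.27886 × 1.0164401/1.0229713 = 0.2770796 CHF per ILS.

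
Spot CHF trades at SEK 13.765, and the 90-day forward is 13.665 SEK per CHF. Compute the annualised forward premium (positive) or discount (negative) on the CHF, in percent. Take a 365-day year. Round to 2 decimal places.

T = 90/365 years.
(F − S)/S = (13.665 − 13.765)/13.765 = -0.0072648.
Per annum: -0.0072648 / (90/365) = -0.029463 = -2.95%.

-2.95%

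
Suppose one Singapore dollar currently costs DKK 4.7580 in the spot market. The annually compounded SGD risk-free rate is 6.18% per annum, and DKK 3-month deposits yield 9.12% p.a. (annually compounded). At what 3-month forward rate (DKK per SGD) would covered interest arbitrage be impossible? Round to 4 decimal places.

4.7906

T = 3/12 years.
DKK accumulates by (1 + 0.0912)^(3/12) = 1.0220593.
Growth of 1 SGD over T: (1 + 0.0618)^(3/12) = 1.0151043.
CIP: F = S · (grow DKK)/(grow SGD) = 4.758 × 1.0220593/1.0151043 = 4.790599 DKK per SGD.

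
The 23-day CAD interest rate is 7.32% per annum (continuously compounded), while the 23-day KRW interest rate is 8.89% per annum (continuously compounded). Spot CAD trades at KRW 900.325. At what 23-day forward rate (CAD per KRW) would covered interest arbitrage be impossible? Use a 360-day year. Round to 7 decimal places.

0.0011096

T = 23/360 years.
KRW accumulates by e^(0.0889×23/360) = 1.0056959.
CAD growth factor: e^(0.0732×23/360) = 1.0046876.
Forward (KRW per CAD) = 900.325 × 1.0056959 / 1.0046876 = 901.2286.
Invert for CAD per KRW: 1 / 901.2286 = 0.0011096.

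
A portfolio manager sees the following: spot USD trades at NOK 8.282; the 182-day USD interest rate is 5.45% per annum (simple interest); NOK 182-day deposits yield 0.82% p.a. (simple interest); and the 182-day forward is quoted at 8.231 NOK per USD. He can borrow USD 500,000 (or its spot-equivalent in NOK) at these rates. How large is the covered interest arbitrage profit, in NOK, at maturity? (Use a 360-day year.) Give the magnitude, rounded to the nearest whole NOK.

T = 182/360 years.
Route A — deposit USD, sell forward: 500,000 × 1.027552778 × 8.231 = NOK 4,228,893.46.
Route B — convert at spot, deposit NOK: 500,000 × 8.282 × 1.004145556 = NOK 4,158,166.75.
The quoted forward overvalues USD, so borrow NOK, buy USD at spot, deposit the USD at 5.45%, and sell the proceeds forward at 8.231.
Profit = 4,228,893.46 − 4,158,166.75 = NOK 70,727.

NOK 70,727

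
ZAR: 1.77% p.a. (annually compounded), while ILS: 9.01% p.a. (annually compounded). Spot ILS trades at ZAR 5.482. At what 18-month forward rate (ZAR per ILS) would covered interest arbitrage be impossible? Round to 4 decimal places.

T = 18/12 years.
ZAR accumulates by (1 + 0.0177)^(18/12) = 1.0266671.
ILS growth factor: (1 + 0.0901)^(18/12) = 1.138150.
Forward (ZAR per ILS) = 5.482 × 1.0266671 / 1.138150 = 4.945033.

4.9450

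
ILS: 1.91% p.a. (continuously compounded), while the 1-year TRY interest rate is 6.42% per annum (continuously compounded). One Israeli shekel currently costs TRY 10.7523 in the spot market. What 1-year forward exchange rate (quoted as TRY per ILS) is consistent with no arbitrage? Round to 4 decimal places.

11.2483

T = 1 year.
TRY accumulates by e^(0.0642×1) = 1.06630564.
ILS growth factor: e^(0.0191×1) = 1.01928357.
So F = 10.7523 × 1.06630564 / 1.01928357 = 11.248330 (TRY/ILS).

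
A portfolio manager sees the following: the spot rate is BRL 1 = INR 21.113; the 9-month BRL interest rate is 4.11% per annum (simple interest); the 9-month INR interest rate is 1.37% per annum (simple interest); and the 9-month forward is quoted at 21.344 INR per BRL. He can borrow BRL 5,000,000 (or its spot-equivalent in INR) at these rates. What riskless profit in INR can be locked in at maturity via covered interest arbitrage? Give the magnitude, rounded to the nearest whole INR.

T = 9/12 years.
Route A — deposit BRL, sell forward: 5,000,000 × 1.030825 × 21.344 = INR 110,009,644.00.
Route B — convert at spot, deposit INR: 5,000,000 × 21.113 × 1.010275 = INR 106,649,680.38.
The quoted forward overvalues BRL, so borrow INR, buy BRL at spot, deposit the BRL at 4.11%, and sell the proceeds forward at 21.344.
Profit = 110,009,644.00 − 106,649,680.38 = INR 3,359,964.

INR 3,359,964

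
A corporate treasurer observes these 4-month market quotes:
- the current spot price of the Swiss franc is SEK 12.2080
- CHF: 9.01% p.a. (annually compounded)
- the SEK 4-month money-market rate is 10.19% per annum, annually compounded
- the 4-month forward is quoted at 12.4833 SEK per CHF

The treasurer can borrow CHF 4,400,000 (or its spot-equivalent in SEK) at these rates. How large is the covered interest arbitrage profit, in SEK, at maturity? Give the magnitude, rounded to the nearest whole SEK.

T = 4/12 years.
Keep in CHF, deliver into the forward: 4,400,000·1.0291739379·12.4833 = SEK 56,528,942.88.
Swap to SEK now, deposit: 4,400,000·12.2080·1.0328741167 = SEK 55,481,039.75.
The quoted forward overvalues CHF, so borrow SEK, buy CHF at spot, deposit the CHF at 9.01%, and sell the proceeds forward at 12.4833.
The gap between the two covered legs is SEK 1,047,903.

SEK 1,047,903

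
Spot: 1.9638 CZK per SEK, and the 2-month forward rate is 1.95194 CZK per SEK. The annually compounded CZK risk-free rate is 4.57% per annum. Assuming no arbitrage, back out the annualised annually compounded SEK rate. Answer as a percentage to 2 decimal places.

8.44%

T = 2/12 years.
CIP gives F = S · g_CZK/g_SEK, so g_CZK/g_SEK = 1.95194/1.9638 = 0.9939607.
The CZK side grows by (1 + 0.0457)^(2/12) = 1.0074756.
So the SEK growth factor = 1.013597.
r = 1.013597^(12/2) − 1 = 0.084406 → 8.44%.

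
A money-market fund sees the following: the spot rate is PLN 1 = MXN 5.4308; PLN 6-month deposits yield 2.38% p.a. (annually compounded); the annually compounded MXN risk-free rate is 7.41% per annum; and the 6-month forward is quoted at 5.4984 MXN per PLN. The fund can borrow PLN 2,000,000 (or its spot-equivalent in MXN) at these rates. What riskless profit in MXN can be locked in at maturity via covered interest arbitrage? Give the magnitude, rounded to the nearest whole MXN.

T = 6/12 years.
Keep in PLN, deliver into the forward: 2,000,000·1.0118300253·5.4984 = MXN 11,126,892.42.
Swap to MXN now, deposit: 2,000,000·5.4308·1.0363879582 = MXN 11,256,831.45.
The quoted forward undervalues PLN, so borrow PLN, convert to MXN at spot, deposit the MXN at 7.41%, and buy PLN forward at 5.4984 to cover the loan.
The gap between the two covered legs is MXN 129,939.

MXN 129,939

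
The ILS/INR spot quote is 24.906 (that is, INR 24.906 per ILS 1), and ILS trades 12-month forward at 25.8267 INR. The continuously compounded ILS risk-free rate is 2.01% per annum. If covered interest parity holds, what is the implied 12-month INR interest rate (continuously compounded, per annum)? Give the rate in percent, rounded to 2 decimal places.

5.64%

T = 1 year.
By CIP, F/S equals the INR-to-ILS growth ratio: 25.8267/24.906 = 1.0369670.
ILS growth factor: e^(0.0201×1) = 1.0203034.
So the INR growth factor = 1.058021.
Take logs: ln 1.058021 / 1 = 0.056400, so 5.64%.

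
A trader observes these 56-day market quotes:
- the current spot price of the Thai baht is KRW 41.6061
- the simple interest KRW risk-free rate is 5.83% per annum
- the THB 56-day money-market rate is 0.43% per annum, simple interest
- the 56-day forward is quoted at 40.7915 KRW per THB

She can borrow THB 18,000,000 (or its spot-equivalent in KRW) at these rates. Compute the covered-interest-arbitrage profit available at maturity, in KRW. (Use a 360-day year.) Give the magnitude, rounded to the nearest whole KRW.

KRW 20,963,450

T = 56/360 years.
Invest the THB and cover forward: 18,000,000 × 1.00066888889 × 40.7915 = KRW 734,738,129.66.
Convert at spot and invest in KRW: 18,000,000 × 41.6061 × 1.00906888889 = KRW 755,701,579.76.
The quoted forward undervalues THB, so borrow THB, convert to KRW at spot, deposit the KRW at 5.83%, and buy THB forward at 40.7915 to cover the loan.
Profit = 755,701,579.76 − 734,738,129.66 = KRW 20,963,450.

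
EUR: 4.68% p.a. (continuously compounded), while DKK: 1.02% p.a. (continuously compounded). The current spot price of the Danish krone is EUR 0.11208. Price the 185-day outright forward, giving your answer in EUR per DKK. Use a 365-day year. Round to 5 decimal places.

T = 185/365 years.
EUR growth factor: e^(0.0468×185/365) = 1.0240041.
Growth of 1 DKK over T: e^(0.0102×185/365) = 1.0051832.
Forward (EUR per DKK) = 0.11208 × 1.0240041 / 1.0051832 = 0.1141786.

0.11418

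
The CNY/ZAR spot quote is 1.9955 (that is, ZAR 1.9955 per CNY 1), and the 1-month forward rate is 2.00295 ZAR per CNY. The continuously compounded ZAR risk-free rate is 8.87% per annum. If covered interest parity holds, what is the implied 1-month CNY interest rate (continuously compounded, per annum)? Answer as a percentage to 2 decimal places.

4.40%

T = 1/12 years.
By CIP, F/S equals the ZAR-to-CNY growth ratio: 2.00295/1.9955 = 1.0037334.
The ZAR side grows by e^(0.0887×1/12) = 1.0074191.
That pins the CNY growth at 1.003672.
r = ln(1.003672)/(1/12) = 0.043983 → 4.40%.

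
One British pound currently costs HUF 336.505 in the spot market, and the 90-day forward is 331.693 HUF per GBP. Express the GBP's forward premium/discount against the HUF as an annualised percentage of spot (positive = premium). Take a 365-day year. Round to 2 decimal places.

T = 90/365 years.
Period premium: (331.693 − 336.505)/336.505 = -0.0142999.
Annualise by dividing by T: -0.0142999 / (90/365) = -0.057994 → -5.80%.

-5.80%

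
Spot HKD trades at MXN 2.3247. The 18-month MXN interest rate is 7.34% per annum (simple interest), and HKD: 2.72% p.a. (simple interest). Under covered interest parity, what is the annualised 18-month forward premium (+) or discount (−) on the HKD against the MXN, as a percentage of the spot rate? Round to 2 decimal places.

T = 18/12 years.
F = S · g_MXN/g_HKD = 2.3247 × 1.110100/1.040800 = 2.4794864.
(F − S)/S ÷ T = (2.4794864 − 2.3247)/2.3247/(18/12) = 0.044389 → 4.44%.

+4.44%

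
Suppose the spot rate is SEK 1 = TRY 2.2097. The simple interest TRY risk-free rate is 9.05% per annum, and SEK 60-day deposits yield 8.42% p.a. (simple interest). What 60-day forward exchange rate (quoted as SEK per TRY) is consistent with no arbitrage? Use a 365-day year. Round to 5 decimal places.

T = 60/365 years.
Growth of 1 TRY over T: 1 + 0.0905×60/365 = 1.0148767.
Growth of 1 SEK over T: 1 + 0.0842×60/365 = 1.0138411.
So F = 2.2097 × 1.0148767 / 1.0138411 = 2.211957 (TRY/SEK).
Quoted the other way: 1/2.211957 = 0.45209 SEK per TRY.

0.45209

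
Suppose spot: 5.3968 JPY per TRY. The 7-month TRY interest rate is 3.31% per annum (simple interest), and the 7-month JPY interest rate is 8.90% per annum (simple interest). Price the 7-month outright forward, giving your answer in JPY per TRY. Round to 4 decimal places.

T = 7/12 years.
Growth of 1 JPY over T: 1 + 0.0890×7/12 = 1.0519167.
TRY accumulates by 1 + 0.0331×7/12 = 1.0193083.
So F = 5.3968 × 1.0519167 / 1.0193083 = 5.569447 (JPY/TRY).

5.5694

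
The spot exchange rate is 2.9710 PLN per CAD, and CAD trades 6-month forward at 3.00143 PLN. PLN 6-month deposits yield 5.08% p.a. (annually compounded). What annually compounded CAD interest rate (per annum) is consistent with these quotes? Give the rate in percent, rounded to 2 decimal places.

T = 6/12 years.
F/S = 3.00143/2.971 = 1.0102423 = (growth of PLN) / (growth of CAD).
PLN growth factor: (1 + 0.0508)^(6/12) = 1.0250854.
That pins the CAD growth at 1.0146926.
r = 1.0146926^(12/6) − 1 = 0.029601 → 2.96%.

2.96%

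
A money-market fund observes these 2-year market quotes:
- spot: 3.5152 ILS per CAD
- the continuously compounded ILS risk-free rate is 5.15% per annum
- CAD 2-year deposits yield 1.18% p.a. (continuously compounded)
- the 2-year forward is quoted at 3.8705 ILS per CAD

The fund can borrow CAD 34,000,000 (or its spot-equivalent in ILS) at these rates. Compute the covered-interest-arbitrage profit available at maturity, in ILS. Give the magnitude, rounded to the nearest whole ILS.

ILS 2,256,280

T = 2 years.
Invest the CAD and cover forward: 34,000,000 × 1.0238806837 × 3.8705 = ILS 134,739,626.33.
Convert at spot and invest in ILS: 34,000,000 × 3.5152 × 1.10849140908 = ILS 132,483,346.04.
The quoted forward overvalues CAD, so borrow ILS, buy CAD at spot, deposit the CAD at 1.18%, and sell the proceeds forward at 3.8705.
Profit = 134,739,626.33 − 132,483,346.04 = ILS 2,256,280.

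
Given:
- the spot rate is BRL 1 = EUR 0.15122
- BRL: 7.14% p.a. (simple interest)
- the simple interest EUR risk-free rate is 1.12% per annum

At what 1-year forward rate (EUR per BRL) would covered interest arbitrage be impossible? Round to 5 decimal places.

0.14272

T = 1 year.
EUR accumulates by 1 + 0.0112×1 = 1.011200.
BRL growth factor: 1 + 0.0714×1 = 1.071400.
So F = 0.15122 × 1.011200 / 1.071400 = 0.1427232 (EUR/BRL).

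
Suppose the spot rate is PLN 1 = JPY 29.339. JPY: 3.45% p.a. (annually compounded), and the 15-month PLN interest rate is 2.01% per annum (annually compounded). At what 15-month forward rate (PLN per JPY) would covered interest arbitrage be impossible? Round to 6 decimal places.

0.033492

T = 15/12 years.
Growth of 1 JPY over T: (1 + 0.0345)^(15/12) = 1.0433094.
PLN accumulates by (1 + 0.0201)^(15/12) = 1.0251878.
So F = 29.339 × 1.0433094 / 1.0251878 = 29.85761 (JPY/PLN).
Invert for PLN per JPY: 1 / 29.85761 = 0.033492.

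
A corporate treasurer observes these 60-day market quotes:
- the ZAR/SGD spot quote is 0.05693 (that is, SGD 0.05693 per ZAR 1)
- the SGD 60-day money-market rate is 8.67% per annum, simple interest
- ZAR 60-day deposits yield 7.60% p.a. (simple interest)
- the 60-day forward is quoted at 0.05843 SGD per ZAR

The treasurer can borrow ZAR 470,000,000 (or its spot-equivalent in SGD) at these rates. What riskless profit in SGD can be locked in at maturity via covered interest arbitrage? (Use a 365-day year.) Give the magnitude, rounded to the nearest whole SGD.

SGD 666,744

T = 60/365 years.
Keep in ZAR, deliver into the forward: 470,000,000·1.0124931507·0.05843 = SGD 27,805,188.15.
Swap to SGD now, deposit: 470,000,000·0.05693·1.0142520548 = SGD 27,138,443.66.
The quoted forward overvalues ZAR, so borrow SGD, buy ZAR at spot, deposit the ZAR at 7.60%, and sell the proceeds forward at 0.05843.
Arbitrage profit = |27,805,188.15 − 27,138,443.66| = SGD 666,744.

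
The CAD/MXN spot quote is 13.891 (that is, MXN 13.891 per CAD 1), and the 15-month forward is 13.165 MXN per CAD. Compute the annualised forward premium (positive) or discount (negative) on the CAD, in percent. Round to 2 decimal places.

-4.18%

T = 15/12 years.
Period premium: (13.165 − 13.891)/13.891 = -0.0522641.
Per annum: -0.0522641 / (15/12) = -0.041811 = -4.18%.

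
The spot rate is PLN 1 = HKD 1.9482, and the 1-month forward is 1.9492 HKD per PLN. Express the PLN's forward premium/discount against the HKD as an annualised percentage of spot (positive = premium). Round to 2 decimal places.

+0.62%

T = 1/12 years.
Period premium: (1.9492 − 1.9482)/1.9482 = 0.0005133.
Per annum: 0.0005133 / (1/12) = 0.006160 = 0.62%.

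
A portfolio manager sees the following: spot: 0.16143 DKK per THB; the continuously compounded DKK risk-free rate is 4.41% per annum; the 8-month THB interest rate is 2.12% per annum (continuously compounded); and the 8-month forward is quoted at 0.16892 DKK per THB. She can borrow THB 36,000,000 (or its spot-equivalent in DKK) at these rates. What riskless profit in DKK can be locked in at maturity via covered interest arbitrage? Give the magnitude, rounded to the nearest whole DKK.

DKK 182,803

T = 8/12 years.
Invest the THB and cover forward: 36,000,000 × 1.014233681 × 0.16892 = DKK 6,167,676.72.
Convert at spot and invest in DKK: 36,000,000 × 0.16143 × 1.029836447 = DKK 5,984,873.92.
The quoted forward overvalues THB, so borrow DKK, buy THB at spot, deposit the THB at 2.12%, and sell the proceeds forward at 0.16892.
Arbitrage profit = |6,167,676.72 − 5,984,873.92| = DKK 182,803.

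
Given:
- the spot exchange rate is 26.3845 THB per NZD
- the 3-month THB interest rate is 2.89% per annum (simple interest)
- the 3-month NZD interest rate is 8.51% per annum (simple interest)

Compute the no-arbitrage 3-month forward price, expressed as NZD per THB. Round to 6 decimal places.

T = 3/12 years.
Growth of 1 THB over T: 1 + 0.0289×3/12 = 1.007225.
NZD accumulates by 1 + 0.0851×3/12 = 1.021275.
Forward (THB per NZD) = 26.3845 × 1.007225 / 1.021275 = 26.02152.
Quoted the other way: 1/26.02152 = 0.038430 NZD per THB.

0.038430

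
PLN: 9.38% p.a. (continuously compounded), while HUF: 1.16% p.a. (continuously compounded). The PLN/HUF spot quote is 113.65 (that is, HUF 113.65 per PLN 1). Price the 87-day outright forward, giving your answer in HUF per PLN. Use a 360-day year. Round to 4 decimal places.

111.4146

T = 87/360 years.
HUF accumulates by e^(0.0116×87/360) = 1.002807266.
Growth of 1 PLN over T: e^(0.0938×87/360) = 1.022927212.
So F = 113.65 × 1.002807266 / 1.022927212 = 111.414619 (HUF/PLN).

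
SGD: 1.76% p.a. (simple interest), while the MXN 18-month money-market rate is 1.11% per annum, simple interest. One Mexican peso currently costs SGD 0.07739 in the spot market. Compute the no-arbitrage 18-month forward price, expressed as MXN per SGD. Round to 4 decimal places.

12.7988

T = 18/12 years.
SGD growth factor: 1 + 0.0176×18/12 = 1.026400.
Growth of 1 MXN over T: 1 + 0.0111×18/12 = 1.016650.
So F = 0.07739 × 1.026400 / 1.016650 = 0.078132195 (SGD/MXN).
Invert for MXN per SGD: 1 / 0.078132195 = 12.7988.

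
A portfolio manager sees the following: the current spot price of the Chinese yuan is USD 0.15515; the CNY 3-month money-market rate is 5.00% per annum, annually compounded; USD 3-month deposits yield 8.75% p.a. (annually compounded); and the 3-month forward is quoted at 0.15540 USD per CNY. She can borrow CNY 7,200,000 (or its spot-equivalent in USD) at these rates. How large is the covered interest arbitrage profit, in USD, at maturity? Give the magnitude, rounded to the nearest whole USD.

USD 8,142

T = 3/12 years.
Invest the CNY and cover forward: 7,200,000 × 1.012272234 × 0.15540 = USD 1,132,611.16.
Convert at spot and invest in USD: 7,200,000 × 0.15515 × 1.021191794 = USD 1,140,752.93.
The quoted forward undervalues CNY, so borrow CNY, convert to USD at spot, deposit the USD at 8.75%, and buy CNY forward at 0.15540 to cover the loan.
The gap between the two covered legs is USD 8,142.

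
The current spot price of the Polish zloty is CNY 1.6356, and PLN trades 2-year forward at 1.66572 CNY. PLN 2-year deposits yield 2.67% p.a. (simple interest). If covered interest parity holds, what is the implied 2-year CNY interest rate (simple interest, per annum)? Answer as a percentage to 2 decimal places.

3.64%

T = 2 years.
F/S = 1.66572/1.6356 = 1.0184153 = (growth of CNY) / (growth of PLN).
The PLN side grows by 1 + 0.0267×2 = 1.053400.
So the CNY growth factor = 1.0727987.
r = (1.0727987 − 1)/2 = 0.036399 → 3.64%.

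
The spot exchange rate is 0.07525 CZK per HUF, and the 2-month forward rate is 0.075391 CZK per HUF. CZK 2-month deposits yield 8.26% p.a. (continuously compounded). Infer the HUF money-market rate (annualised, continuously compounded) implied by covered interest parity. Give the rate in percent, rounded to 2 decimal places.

T = 2/12 years.
By CIP, F/S equals the CZK-to-HUF growth ratio: 0.075391/0.07525 = 1.0018738.
The CZK side grows by e^(0.0826×2/12) = 1.0138619.
So the HUF growth factor = 1.0119657.
Take logs: ln 1.0119657 / (2/12) = 0.071368, so 7.14%.

7.14%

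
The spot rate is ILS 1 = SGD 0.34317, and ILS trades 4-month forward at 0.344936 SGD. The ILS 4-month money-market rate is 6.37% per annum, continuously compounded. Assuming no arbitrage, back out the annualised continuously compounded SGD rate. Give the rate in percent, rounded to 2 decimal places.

7.91%

T = 4/12 years.
CIP gives F = S · g_SGD/g_ILS, so g_SGD/g_ILS = 0.344936/0.34317 = 1.0051461.
The ILS side grows by e^(0.0637×4/12) = 1.0214604.
Hence g_SGD = 1.0267169.
r = ln(1.0267169)/(4/12) = 0.079099 → 7.91%.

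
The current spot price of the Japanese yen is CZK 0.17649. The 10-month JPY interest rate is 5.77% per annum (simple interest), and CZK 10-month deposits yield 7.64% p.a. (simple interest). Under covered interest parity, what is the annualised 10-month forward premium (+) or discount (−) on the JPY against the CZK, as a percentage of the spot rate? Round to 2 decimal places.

+1.78%

T = 10/12 years.
CIP forward (CZK per JPY) = 0.17649 × 1.0636667/1.0480833 = 0.17911414.
Annualised premium = (F − S)/S × (1/T) = (0.17911414 − 0.17649)/0.17649 ÷ (10/12) = 1.78%.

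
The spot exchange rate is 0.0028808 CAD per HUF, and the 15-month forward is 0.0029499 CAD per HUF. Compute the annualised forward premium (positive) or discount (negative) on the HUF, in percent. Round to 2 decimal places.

T = 15/12 years.
Period premium: (0.0029499 − 0.0028808)/0.0028808 = 0.0239864.
Per annum: 0.0239864 / (15/12) = 0.019189 = 1.92%.

+1.92%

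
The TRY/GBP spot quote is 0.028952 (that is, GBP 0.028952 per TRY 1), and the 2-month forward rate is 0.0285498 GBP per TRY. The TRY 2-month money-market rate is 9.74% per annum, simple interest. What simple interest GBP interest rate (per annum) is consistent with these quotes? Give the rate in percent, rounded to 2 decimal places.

1.27%

T = 2/12 years.
CIP gives F = S · g_GBP/g_TRY, so g_GBP/g_TRY = 0.0285498/0.028952 = 0.9861080.
The TRY side grows by 1 + 0.0974×2/12 = 1.0162333.
That pins the GBP growth at 1.0021158.
r = (1.0021158 − 1)/(2/12) = 0.012695 → 1.27%.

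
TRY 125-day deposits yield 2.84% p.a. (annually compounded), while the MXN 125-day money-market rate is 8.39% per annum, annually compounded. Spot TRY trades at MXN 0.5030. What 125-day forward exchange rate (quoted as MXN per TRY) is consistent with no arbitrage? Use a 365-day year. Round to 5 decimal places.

T = 125/365 years.
Growth of 1 MXN over T: (1 + 0.0839)^(125/365) = 1.0279751.
TRY accumulates by (1 + 0.0284)^(125/365) = 1.0096366.
So F = 0.503 × 1.0279751 / 1.0096366 = 0.5121362 (MXN/TRY).

0.51214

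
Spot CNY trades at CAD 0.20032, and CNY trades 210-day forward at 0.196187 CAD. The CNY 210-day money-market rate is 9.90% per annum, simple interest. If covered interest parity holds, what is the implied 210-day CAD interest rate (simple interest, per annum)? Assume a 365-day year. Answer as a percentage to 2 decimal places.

6.11%

T = 210/365 years.
CIP gives F = S · g_CAD/g_CNY, so g_CAD/g_CNY = 0.196187/0.20032 = 0.9793680.
The CNY side grows by 1 + 0.0990×210/365 = 1.0569589.
So the CAD growth factor = 1.0351517.
(1.0351517 − 1)/T = 0.061097, i.e. 6.11%.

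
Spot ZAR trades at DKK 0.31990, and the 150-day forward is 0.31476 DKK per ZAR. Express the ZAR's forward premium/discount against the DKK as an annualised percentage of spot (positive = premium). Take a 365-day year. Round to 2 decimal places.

-3.91%

T = 150/365 years.
Period premium: (0.31476 − 0.3199)/0.3199 = -0.0160675.
×(1/T) gives -3.91% p.a.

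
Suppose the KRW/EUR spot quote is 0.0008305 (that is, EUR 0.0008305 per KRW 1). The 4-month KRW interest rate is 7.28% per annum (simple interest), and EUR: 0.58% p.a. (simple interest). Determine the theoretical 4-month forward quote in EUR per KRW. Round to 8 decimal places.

T = 4/12 years.
EUR growth factor: 1 + 0.0058×4/12 = 1.0019333.
KRW accumulates by 1 + 0.0728×4/12 = 1.0242667.
Forward (EUR per KRW) = 0.0008305 × 1.0019333 / 1.0242667 = 0.0008123915.

0.00081239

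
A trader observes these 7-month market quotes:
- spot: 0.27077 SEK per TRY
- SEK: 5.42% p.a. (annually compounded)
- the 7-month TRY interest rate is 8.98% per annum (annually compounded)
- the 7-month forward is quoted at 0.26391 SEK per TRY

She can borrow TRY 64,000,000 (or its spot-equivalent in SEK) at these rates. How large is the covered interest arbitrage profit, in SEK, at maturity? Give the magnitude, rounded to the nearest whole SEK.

SEK 112,020

T = 7/12 years.
Invest the TRY and cover forward: 64,000,000 × 1.0514427612 × 0.26391 = SEK 17,759,120.58.
Convert at spot and invest in SEK: 64,000,000 × 0.27077 × 1.0312685106 = SEK 17,871,140.78.
The quoted forward undervalues TRY, so borrow TRY, convert to SEK at spot, deposit the SEK at 5.42%, and buy TRY forward at 0.26391 to cover the loan.
Profit = 17,871,140.78 − 17,759,120.58 = SEK 112,020.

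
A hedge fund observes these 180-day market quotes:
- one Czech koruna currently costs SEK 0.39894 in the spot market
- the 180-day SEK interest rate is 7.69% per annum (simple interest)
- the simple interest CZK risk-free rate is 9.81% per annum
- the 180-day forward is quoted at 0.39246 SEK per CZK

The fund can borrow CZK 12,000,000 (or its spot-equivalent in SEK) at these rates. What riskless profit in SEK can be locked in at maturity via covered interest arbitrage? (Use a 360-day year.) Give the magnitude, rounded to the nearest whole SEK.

T = 180/360 years.
Keep in CZK, deliver into the forward: 12,000,000·1.049050·0.39246 = SEK 4,940,521.96.
Swap to SEK now, deposit: 12,000,000·0.39894·1.038450 = SEK 4,971,350.92.
The quoted forward undervalues CZK, so borrow CZK, convert to SEK at spot, deposit the SEK at 7.69%, and buy CZK forward at 0.39246 to cover the loan.
Arbitrage profit = |4,940,521.96 − 4,971,350.92| = SEK 30,829.

SEK 30,829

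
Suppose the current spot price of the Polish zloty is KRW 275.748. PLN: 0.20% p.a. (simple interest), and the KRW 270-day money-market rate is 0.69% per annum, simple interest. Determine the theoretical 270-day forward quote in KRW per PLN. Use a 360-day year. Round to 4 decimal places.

276.7599

T = 270/360 years.
Growth of 1 KRW over T: 1 + 0.0069×270/360 = 1.005175.
PLN growth factor: 1 + 0.0020×270/360 = 1.001500.
Forward (KRW per PLN) = 275.748 × 1.005175 / 1.001500 = 276.759856.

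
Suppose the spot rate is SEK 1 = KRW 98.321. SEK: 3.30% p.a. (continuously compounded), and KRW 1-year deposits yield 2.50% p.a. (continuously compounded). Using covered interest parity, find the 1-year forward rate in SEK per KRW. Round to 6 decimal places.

0.010252

T = 1 year.
KRW accumulates by e^(0.0250×1) = 1.0253151.
SEK growth factor: e^(0.0330×1) = 1.0335505.
CIP: F = S · (grow KRW)/(grow SEK) = 98.321 × 1.0253151/1.0335505 = 97.53757 KRW per SEK.
Invert for SEK per KRW: 1 / 97.53757 = 0.010252.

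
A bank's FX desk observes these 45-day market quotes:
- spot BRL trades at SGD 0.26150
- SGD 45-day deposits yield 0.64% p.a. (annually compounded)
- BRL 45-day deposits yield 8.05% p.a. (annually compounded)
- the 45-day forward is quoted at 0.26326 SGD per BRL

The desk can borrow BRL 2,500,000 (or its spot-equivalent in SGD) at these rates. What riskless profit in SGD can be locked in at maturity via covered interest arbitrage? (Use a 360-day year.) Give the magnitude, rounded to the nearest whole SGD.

T = 45/360 years.
Keep in BRL, deliver into the forward: 2,500,000·1.00972497·0.26326 = SGD 664,550.49.
Swap to SGD now, deposit: 2,500,000·0.26150·1.00079777 = SGD 654,271.54.
The quoted forward overvalues BRL, so borrow SGD, buy BRL at spot, deposit the BRL at 8.05%, and sell the proceeds forward at 0.26326.
Arbitrage profit = |664,550.49 − 654,271.54| = SGD 10,279.

SGD 10,279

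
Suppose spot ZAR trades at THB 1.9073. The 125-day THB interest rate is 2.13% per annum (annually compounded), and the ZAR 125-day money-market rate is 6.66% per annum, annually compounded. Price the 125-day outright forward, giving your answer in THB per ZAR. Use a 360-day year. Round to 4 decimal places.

T = 125/360 years.
Growth of 1 THB over T: (1 + 0.0213)^(125/360) = 1.007345.
ZAR accumulates by (1 + 0.0666)^(125/360) = 1.022640.
So F = 1.9073 × 1.007345 / 1.022640 = 1.878774 (THB/ZAR).

1.8788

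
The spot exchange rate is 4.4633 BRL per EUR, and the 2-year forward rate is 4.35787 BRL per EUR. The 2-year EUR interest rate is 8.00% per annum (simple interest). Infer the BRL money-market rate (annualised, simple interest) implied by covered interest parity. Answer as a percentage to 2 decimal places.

T = 2 years.
By CIP, F/S equals the BRL-to-EUR growth ratio: 4.35787/4.4633 = 0.9763785.
The EUR side grows by 1 + 0.0800×2 = 1.160000.
That pins the BRL growth at 1.1325991.
r = (1.1325991 − 1)/2 = 0.066300 → 6.63%.

6.63%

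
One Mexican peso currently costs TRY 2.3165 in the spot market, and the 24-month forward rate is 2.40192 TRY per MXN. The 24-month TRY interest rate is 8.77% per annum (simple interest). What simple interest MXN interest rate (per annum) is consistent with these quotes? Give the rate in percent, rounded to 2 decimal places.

6.68%

T = 2 years.
F/S = 2.40192/2.3165 = 1.0368746 = (growth of TRY) / (growth of MXN).
TRY growth factor: 1 + 0.0877×2 = 1.175400.
That pins the MXN growth at 1.133599.
r = (1.133599 − 1)/2 = 0.066800 → 6.68%.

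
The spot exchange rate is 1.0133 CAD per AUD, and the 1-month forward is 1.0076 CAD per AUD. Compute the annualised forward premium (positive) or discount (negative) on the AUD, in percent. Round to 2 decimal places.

-6.75%

T = 1/12 years.
(F − S)/S = (1.0076 − 1.0133)/1.0133 = -0.0056252.
Annualise by dividing by T: -0.0056252 / (1/12) = -0.067502 → -6.75%.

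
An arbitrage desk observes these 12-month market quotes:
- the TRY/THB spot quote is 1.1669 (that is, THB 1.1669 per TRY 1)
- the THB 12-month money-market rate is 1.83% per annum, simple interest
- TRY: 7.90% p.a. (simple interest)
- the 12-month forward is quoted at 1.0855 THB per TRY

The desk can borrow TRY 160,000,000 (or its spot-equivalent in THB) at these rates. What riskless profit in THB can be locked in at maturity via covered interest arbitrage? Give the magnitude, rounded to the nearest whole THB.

THB 2,719,963

T = 1 year.
Keep in TRY, deliver into the forward: 160,000,000·1.079000·1.0855 = THB 187,400,720.00.
Swap to THB now, deposit: 160,000,000·1.1669·1.018300 = THB 190,120,683.20.
The quoted forward undervalues TRY, so borrow TRY, convert to THB at spot, deposit the THB at 1.83%, and buy TRY forward at 1.0855 to cover the loan.
Arbitrage profit = |187,400,720.00 − 190,120,683.20| = THB 2,719,963.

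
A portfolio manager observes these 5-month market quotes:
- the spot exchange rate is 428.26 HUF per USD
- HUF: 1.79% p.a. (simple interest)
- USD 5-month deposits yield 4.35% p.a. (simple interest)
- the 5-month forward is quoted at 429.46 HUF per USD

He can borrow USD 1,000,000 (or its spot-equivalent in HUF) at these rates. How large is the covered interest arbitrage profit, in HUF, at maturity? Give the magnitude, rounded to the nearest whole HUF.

HUF 5,789,857

T = 5/12 years.
Invest the USD and cover forward: 1,000,000 × 1.018125 × 429.46 = HUF 437,243,962.50.
Convert at spot and invest in HUF: 1,000,000 × 428.26 × 1.00745833333 = HUF 431,454,105.83.
The quoted forward overvalues USD, so borrow HUF, buy USD at spot, deposit the USD at 4.35%, and sell the proceeds forward at 429.46.
Profit = 437,243,962.50 − 431,454,105.83 = HUF 5,789,857.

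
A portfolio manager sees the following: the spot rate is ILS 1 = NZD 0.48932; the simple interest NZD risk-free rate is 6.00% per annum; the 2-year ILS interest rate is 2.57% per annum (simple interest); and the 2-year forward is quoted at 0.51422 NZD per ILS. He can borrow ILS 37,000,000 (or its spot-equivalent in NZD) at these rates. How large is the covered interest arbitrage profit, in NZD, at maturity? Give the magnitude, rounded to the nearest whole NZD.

NZD 273,337

T = 2 years.
Keep in ILS, deliver into the forward: 37,000,000·1.051400·0.51422 = NZD 20,004,083.60.
Swap to NZD now, deposit: 37,000,000·0.48932·1.120000 = NZD 20,277,420.80.
The quoted forward undervalues ILS, so borrow ILS, convert to NZD at spot, deposit the NZD at 6.00%, and buy ILS forward at 0.51422 to cover the loan.
Profit = 20,277,420.80 − 20,004,083.60 = NZD 273,337.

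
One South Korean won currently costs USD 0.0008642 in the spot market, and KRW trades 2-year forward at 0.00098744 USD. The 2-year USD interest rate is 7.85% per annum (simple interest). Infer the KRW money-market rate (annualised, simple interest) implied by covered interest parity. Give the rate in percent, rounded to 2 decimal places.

0.63%

T = 2 years.
CIP gives F = S · g_USD/g_KRW, so g_USD/g_KRW = 0.00098744/0.0008642 = 1.1426059.
The USD side grows by 1 + 0.0785×2 = 1.157000.
So the KRW growth factor = 1.0125976.
(1.0125976 − 1)/T = 0.006299, i.e. 0.63%.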